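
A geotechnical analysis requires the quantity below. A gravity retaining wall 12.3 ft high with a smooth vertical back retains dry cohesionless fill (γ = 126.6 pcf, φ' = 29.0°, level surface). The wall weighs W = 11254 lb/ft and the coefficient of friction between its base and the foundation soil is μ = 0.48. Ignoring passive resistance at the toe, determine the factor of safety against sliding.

1.63

K_a = tan²(45° − 29.0°/2) = 0.3470.
P_a = ½K_aγH² = 0.5×0.3470×126.6×12.3² = 3323 lb/ft, acting at H/3 = 4.100 ft above the base.
FS_sliding = μW / P_a = 0.48×11254 / 3323 = 1.626.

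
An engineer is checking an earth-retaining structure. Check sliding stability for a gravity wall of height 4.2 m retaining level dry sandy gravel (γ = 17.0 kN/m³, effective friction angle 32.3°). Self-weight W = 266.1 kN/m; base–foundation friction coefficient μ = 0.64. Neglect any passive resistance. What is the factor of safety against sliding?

K_a = tan²(45° − 32.3°/2) = 0.3035.
P_a = ½K_aγH² = 0.5×0.3035×17.0×4.2² = 45.50 kN/m, acting at H/3 = 1.400 m above the base.
FS_sliding = μW / P_a = 0.64×266.1 / 45.50 = 3.743.

3.74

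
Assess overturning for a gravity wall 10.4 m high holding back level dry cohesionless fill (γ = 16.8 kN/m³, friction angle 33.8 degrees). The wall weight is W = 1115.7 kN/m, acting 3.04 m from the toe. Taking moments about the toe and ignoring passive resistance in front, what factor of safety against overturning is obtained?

K_a = tan²(45° − 33.8°/2) = 0.2851.
P_a = ½K_aγH² = 0.5×0.2851×16.8×10.4² = 259.0 kN/m, acting at H/3 = 3.467 m above the base.
Overturning moment M_o = P_a × H/3 = 259.0 × 3.467 = 898.0.
Resisting moment M_r = W × 3.04 = 1115.7 × 3.04 = 3392.
FS_overturning = M_r/M_o = 3392/898.0 = 3.777.

3.78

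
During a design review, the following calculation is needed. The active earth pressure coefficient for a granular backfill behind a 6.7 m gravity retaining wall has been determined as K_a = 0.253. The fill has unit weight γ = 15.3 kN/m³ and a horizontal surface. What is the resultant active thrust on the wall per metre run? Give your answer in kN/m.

86.9 kN/m

P = ½ K_a γ H² = 0.5 × 0.253 × 15.3 × 6.7² = 86.88 kN/m.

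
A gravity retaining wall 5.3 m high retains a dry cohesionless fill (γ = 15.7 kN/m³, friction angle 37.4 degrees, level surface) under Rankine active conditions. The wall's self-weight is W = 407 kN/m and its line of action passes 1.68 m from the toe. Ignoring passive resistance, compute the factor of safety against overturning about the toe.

7.19

K_a = tan²(45° − 37.4°/2) = 0.2443.
P_a = ½K_aγH² = 0.5×0.2443×15.7×5.3² = 53.86 kN/m, acting at H/3 = 1.767 m above the base.
Overturning moment M_o = P_a × H/3 = 53.86 × 1.767 = 95.16.
Resisting moment M_r = W × 1.68 = 407 × 1.68 = 683.8.
FS_overturning = M_r/M_o = 683.8/95.16 = 7.186.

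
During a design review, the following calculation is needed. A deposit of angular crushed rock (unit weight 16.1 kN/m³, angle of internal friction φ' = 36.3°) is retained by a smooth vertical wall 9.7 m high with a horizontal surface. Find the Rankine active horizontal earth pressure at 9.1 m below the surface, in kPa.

K_a = (1 − sin φ)/(1 + sin φ) = 0.2563.
σ_h = K_a γ z = 0.2563 × 16.1 × 9.1 = 37.55 kPa.

37.5 kPa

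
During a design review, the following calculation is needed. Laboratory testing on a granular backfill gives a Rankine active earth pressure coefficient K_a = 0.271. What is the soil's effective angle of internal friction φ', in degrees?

K_a = tan²(45° − φ/2) ⇒ 45° − φ/2 = arctan(√0.271) = 27.50°.
φ = 2(45° − 27.50°) = 35.00°.

35.0°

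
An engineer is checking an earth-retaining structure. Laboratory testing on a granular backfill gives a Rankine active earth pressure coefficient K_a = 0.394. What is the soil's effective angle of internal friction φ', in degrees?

25.8°

K_a = tan²(45° − φ/2) ⇒ 45° − φ/2 = arctan(√0.394) = 32.12°.
φ = 2(45° − 32.12°) = 25.77°.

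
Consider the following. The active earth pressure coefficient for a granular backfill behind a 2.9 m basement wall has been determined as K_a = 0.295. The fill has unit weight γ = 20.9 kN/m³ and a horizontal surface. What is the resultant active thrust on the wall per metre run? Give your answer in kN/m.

P = ½ K_a γ H² = 0.5 × 0.295 × 20.9 × 2.9² = 25.93 kN/m.

25.9 kN/m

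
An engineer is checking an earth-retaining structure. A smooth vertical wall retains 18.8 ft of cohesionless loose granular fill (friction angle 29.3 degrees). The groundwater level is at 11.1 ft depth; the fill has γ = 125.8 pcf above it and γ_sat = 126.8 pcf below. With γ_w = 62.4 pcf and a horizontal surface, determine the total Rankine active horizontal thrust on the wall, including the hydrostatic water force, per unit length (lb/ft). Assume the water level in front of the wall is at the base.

K_a = tan²(45° − φ/2) = 0.3428.
γ' = 126.8 − 62.4 = 64.40 pcf. Depth below WT = 7.7 ft.
σ'_h at WT = K_a γ d_w = 478.7 psf; at base = 478.7 + K_a γ' × 7.7 = 648.7 psf.
P₁ (0–11.1 ft) = ½×478.7×11.1 = 2657. P₂ (11.1–18.8 ft) = ½(478.7+648.7)×7.7 = 4341.
P_w = ½ γ_w h₂² = 0.5×62.4×7.7² = 1850. Total = 2657+4341+1850 = 8848 lb/ft.

8850 lb/ft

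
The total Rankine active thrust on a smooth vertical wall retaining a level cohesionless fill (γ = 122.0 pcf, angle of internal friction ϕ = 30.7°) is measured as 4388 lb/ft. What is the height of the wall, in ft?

K_a = 0.3240. P_a = ½ K_a γ H² ⇒ H = √(2P_a/(K_a γ)).
H = √(2×4388/(0.3240×122.0)) = 14.90 ft.

14.9 ft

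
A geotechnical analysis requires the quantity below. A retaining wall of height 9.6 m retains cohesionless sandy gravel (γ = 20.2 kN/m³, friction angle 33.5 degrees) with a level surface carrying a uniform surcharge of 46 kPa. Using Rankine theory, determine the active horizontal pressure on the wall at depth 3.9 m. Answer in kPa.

36.0 kPa

K_a = (1 − sin φ)/(1 + sin φ) = 0.2887.
σ_v = γz + q = 20.2 × 3.9 + 46 = 124.8 kPa.
σ_h = K_a σ_v = 0.2887 × 124.8 = 36.03 kPa.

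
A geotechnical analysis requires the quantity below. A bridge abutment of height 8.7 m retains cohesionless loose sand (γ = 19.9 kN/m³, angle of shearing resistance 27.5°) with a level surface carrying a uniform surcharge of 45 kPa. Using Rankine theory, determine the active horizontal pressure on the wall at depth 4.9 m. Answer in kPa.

K_a = (1 − sin φ)/(1 + sin φ) = 0.3682.
σ_v = γz + q = 19.9 × 4.9 + 45 = 142.5 kPa.
σ_h = K_a σ_v = 0.3682 × 142.5 = 52.48 kPa.

52.5 kPa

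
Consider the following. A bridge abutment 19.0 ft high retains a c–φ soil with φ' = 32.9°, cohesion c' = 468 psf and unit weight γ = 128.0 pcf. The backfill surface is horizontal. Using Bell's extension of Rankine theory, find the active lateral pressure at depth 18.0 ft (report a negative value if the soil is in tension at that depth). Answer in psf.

173 psf

K_a = (1 − sin φ)/(1 + sin φ) = 0.2960.
σ_a = K_a γ z − 2c√K_a = 0.2960×128.0×18.0 − 2×468×0.5441 = 172.8 psf.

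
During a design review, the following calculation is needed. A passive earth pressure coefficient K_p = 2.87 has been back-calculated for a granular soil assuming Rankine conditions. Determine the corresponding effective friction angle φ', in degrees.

28.9°

K_p = (1+sin φ)/(1−sin φ) ⇒ sin φ = (K_p − 1)/(K_p + 1) = 0.4832.
φ = arcsin(0.4832) = 28.89°.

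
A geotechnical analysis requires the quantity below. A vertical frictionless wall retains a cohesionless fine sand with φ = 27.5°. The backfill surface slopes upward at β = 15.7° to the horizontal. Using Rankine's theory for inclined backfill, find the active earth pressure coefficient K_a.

K_a = cos β · (cos β − √(cos²β − cos²φ)) / (cos β + √(cos²β − cos²φ)).
cos β = 0.9627, cos φ = 0.8870, √(cos²β − cos²φ) = 0.3741.
K_a = 0.9627 × (0.9627 − 0.3741)/(0.9627 + 0.3741) = 0.4238.

0.424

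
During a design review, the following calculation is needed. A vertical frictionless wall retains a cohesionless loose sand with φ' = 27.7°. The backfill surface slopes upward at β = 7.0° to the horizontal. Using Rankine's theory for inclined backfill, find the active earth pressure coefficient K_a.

K_a = cos β · (cos β − √(cos²β − cos²φ)) / (cos β + √(cos²β − cos²φ)).
cos β = 0.9925, cos φ = 0.8854, √(cos²β − cos²φ) = 0.4486.
K_a = 0.9925 × (0.9925 − 0.4486)/(0.9925 + 0.4486) = 0.3746.

0.375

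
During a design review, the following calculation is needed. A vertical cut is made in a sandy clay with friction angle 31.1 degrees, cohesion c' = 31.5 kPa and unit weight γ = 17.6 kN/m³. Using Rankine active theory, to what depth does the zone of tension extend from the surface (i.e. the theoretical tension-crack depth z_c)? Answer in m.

6.34 m

K_a = tan²(45° − 31.1°/2) = 0.3188; √K_a = 0.5646.
The active pressure is zero where K_a γ z = 2c√K_a, so z_c = 2c/(γ√K_a) = 2×31.5/(17.6×0.5646) = 6.340 m.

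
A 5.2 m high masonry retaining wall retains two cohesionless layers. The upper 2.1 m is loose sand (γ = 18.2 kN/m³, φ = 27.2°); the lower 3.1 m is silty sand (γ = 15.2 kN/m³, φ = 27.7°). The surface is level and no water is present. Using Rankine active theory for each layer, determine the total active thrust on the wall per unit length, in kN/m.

84.9 kN/m

K_a1 = tan²(45°−27.2°/2) = 0.3726; K_a2 = tan²(45°−27.7°/2) = 0.3653.
Layer 1: σ at base = K_a1 γ₁ h₁ = 14.24 kPa; P₁ = ½×14.24×2.1 = 14.95.
Layer 2: σ_v at top = γ₁h₁ = 38.22; σ_h top = K_a2×38.22 = 13.96; σ_h base = K_a2×(38.22+15.2×3.1) = 31.18.
P₂ = ½(13.96+31.18)×3.1 = 69.97. Total P_a = 14.95+69.97 = 84.92 kN/m.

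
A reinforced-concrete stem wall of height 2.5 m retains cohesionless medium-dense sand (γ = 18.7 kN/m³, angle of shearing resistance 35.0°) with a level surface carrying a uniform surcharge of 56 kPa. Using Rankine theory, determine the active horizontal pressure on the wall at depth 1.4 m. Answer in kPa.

K_a = (1 − sin φ)/(1 + sin φ) = 0.2710.
σ_v = γz + q = 18.7 × 1.4 + 56 = 82.18 kPa.
σ_h = K_a σ_v = 0.2710 × 82.18 = 22.27 kPa.

22.3 kPa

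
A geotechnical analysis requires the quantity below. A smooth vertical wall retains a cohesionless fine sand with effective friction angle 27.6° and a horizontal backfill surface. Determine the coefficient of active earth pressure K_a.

K_a = (1 − sin φ)/(1 + sin φ) = (1 − sin 27.6°)/(1 + sin 27.6°) = 0.3668.

0.367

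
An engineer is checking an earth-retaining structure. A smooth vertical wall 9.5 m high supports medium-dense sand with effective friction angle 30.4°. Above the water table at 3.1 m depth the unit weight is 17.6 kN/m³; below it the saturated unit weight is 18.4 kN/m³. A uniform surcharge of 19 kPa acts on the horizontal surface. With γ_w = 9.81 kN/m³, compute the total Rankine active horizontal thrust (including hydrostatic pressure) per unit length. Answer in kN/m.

460 kN/m

K_a = tan²(45° − φ/2) = 0.3280.
γ' = 18.4 − 9.81 = 8.590 kN/m³. h₂ = H − d_w = 6.4 m.
σ'_h: at surface K_a·q = 6.232; at WT K_a(q+γd_w) = 24.13; at base K_a(q+γd_w+γ'h₂) = 42.16 kPa.
P₁ = ½(6.232+24.13)×3.1 = 47.06; P₂ = ½(24.13+42.16)×6.4 = 212.1; P_w = ½γ_w h₂² = 200.9.
Total = 47.06+212.1+200.9 = 460.1 kN/m.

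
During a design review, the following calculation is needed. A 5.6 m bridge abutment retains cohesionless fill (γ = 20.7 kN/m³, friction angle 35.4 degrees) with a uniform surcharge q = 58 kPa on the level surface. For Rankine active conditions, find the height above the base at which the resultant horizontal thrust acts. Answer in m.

K_a = 0.2664.
Triangular part P₁ = ½K_aγH² = 86.47 at H/3 = 1.867 m; rectangular part P₂ = K_a q H = 86.53 at H/2 = 2.800 m.
ȳ = (P₁·1.867 + P₂·2.800)/(P₁+P₂) = 2.333 m.

2.33 m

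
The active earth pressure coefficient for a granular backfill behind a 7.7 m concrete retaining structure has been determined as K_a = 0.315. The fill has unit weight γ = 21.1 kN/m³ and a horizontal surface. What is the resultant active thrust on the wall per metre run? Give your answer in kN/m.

197 kN/m

P = ½ K_a γ H² = 0.5 × 0.315 × 21.1 × 7.7² = 197.0 kN/m.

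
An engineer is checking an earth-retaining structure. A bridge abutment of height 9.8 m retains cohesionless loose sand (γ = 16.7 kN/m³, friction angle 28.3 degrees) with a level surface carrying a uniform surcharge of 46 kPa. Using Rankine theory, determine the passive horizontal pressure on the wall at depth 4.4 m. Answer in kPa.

K_p = (1 + sin φ)/(1 − sin φ) = 2.803.
σ_v = γz + q = 16.7 × 4.4 + 46 = 119.5 kPa.
σ_h = K_p σ_v = 2.803 × 119.5 = 334.9 kPa.

335 kPa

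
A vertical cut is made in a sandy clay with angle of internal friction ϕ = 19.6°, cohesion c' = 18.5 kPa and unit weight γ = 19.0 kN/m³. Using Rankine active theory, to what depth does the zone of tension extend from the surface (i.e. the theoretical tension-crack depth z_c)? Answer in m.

2.76 m

K_a = tan²(45° − 19.6°/2) = 0.4976; √K_a = 0.7054.
The active pressure is zero where K_a γ z = 2c√K_a, so z_c = 2c/(γ√K_a) = 2×18.5/(19.0×0.7054) = 2.761 m.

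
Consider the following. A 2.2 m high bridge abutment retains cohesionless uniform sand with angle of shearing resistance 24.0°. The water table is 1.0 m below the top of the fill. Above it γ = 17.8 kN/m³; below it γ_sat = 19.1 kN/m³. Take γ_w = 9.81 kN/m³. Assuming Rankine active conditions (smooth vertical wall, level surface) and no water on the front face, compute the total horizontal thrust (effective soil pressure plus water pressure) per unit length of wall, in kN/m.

K_a = tan²(45° − φ/2) = 0.4217.
γ' = 19.1 − 9.81 = 9.290 kN/m³. Depth below WT = 1.2 m.
σ'_h at WT = K_a γ d_w = 7.507 kPa; at base = 7.507 + K_a γ' × 1.2 = 12.21 kPa.
P₁ (0–1.0 m) = ½×7.507×1.0 = 3.753. P₂ (1.0–2.2 m) = ½(7.507+12.21)×1.2 = 11.83.
P_w = ½ γ_w h₂² = 0.5×9.81×1.2² = 7.063. Total = 3.753+11.83+7.063 = 22.65 kN/m.

22.6 kN/m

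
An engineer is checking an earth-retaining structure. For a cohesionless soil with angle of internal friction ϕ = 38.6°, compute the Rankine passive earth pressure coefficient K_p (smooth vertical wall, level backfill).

4.32

K_p = (1 + sin φ)/(1 − sin φ) = tan²(45° + 38.6°/2) = 4.317.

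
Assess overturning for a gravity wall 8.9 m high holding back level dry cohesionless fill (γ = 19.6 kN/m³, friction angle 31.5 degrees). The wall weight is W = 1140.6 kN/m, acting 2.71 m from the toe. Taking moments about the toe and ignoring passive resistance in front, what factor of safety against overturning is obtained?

K_a = tan²(45° − 31.5°/2) = 0.3136.
P_a = ½K_aγH² = 0.5×0.3136×19.6×8.9² = 243.5 kN/m, acting at H/3 = 2.967 m above the base.
Overturning moment M_o = P_a × H/3 = 243.5 × 2.967 = 722.3.
Resisting moment M_r = W × 2.71 = 1140.6 × 2.71 = 3091.
FS_overturning = M_r/M_o = 3091/722.3 = 4.280.

4.28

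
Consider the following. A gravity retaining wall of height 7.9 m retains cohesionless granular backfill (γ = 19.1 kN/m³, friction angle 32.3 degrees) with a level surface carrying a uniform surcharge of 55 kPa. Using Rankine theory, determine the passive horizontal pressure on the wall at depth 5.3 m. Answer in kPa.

K_p = (1 + sin φ)/(1 − sin φ) = 3.295.
σ_v = γz + q = 19.1 × 5.3 + 55 = 156.2 kPa.
σ_h = K_p σ_v = 3.295 × 156.2 = 514.8 kPa.

515 kPa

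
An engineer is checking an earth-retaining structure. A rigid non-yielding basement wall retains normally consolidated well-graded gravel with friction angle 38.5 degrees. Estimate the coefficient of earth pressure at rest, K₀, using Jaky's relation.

K₀ = 1 − sin φ' = 1 − sin 38.5° = 0.3775.

0.377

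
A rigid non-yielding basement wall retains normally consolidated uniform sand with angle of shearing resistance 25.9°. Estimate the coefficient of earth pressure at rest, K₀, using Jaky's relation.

0.563

K₀ = 1 − sin φ' = 1 − sin 25.9° = 0.5632.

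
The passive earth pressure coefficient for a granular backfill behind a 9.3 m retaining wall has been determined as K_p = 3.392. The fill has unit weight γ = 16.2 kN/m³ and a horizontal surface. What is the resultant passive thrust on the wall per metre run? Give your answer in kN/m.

P = ½ K_p γ H² = 0.5 × 3.392 × 16.2 × 9.3² = 2376 kN/m.

2380 kN/m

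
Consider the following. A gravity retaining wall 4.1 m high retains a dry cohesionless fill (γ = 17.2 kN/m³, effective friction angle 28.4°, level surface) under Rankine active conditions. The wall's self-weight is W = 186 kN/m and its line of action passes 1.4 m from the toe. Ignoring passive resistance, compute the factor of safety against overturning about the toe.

K_a = tan²(45° − 28.4°/2) = 0.3554.
P_a = ½K_aγH² = 0.5×0.3554×17.2×4.1² = 51.37 kN/m, acting at H/3 = 1.367 m above the base.
Overturning moment M_o = P_a × H/3 = 51.37 × 1.367 = 70.21.
Resisting moment M_r = W × 1.4 = 186 × 1.4 = 260.4.
FS_overturning = M_r/M_o = 260.4/70.21 = 3.709.

3.71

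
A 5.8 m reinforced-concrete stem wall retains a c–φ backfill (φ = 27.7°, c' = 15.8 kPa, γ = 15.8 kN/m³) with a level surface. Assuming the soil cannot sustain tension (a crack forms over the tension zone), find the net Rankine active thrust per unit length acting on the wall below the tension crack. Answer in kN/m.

K_a = 0.3653; √K_a = 0.6044.
Tension-crack depth z_c = 2c/(γ√K_a) = 2×15.8/(15.8×0.6044) = 3.309 m.
σ_a at base = K_a γ H − 2c√K_a = 0.3653×15.8×5.8 − 2×15.8×0.6044 = 14.38 kPa.
P_a = ½ × 14.38 × (H − z_c) = 0.5×14.38×2.491 = 17.91 kN/m.

17.9 kN/m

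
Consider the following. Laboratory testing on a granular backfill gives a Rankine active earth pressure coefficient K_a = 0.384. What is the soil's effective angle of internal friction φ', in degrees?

26.4°

K_a = tan²(45° − φ/2) ⇒ 45° − φ/2 = arctan(√0.384) = 31.79°.
φ = 2(45° − 31.79°) = 26.43°.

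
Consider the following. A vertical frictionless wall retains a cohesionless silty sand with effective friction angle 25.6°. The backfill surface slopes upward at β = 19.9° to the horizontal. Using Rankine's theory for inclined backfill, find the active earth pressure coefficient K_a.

0.525

K_a = cos β · (cos β − √(cos²β − cos²φ)) / (cos β + √(cos²β − cos²φ)).
cos β = 0.9403, cos φ = 0.9018, √(cos²β − cos²φ) = 0.2662.
K_a = 0.9403 × (0.9403 − 0.2662)/(0.9403 + 0.2662) = 0.5254.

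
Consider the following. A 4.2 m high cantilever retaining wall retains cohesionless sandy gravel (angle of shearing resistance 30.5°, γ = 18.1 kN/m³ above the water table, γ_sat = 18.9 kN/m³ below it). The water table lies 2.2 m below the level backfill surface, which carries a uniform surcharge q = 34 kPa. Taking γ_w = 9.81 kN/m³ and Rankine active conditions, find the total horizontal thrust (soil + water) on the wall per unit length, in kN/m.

K_a = tan²(45° − φ/2) = 0.3267.
γ' = 18.9 − 9.81 = 9.090 kN/m³. h₂ = H − d_w = 2.0 m.
σ'_h: at surface K_a·q = 11.11; at WT K_a(q+γd_w) = 24.11; at base K_a(q+γd_w+γ'h₂) = 30.05 kPa.
P₁ = ½(11.11+24.11)×2.2 = 38.74; P₂ = ½(24.11+30.05)×2.0 = 54.17; P_w = ½γ_w h₂² = 19.62.
Total = 38.74+54.17+19.62 = 112.5 kN/m.

113 kN/m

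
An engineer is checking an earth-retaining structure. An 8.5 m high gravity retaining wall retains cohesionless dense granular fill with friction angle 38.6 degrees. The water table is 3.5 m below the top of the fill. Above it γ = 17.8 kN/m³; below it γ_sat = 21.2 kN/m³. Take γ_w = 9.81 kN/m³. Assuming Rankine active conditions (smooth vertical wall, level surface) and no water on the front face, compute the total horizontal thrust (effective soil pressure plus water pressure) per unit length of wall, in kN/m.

K_a = tan²(45° − φ/2) = 0.2316.
γ' = 21.2 − 9.81 = 11.39 kN/m³. Depth below WT = 5.0 m.
σ'_h at WT = K_a γ d_w = 14.43 kPa; at base = 14.43 + K_a γ' × 5.0 = 27.62 kPa.
P₁ (0–3.5 m) = ½×14.43×3.5 = 25.25. P₂ (3.5–8.5 m) = ½(14.43+27.62)×5.0 = 105.1.
P_w = ½ γ_w h₂² = 0.5×9.81×5.0² = 122.6. Total = 25.25+105.1+122.6 = 253.0 kN/m.

253 kN/m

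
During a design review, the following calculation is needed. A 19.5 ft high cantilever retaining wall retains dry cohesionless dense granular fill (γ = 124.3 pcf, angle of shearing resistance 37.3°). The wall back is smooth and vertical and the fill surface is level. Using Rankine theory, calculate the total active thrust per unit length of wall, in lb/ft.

K_a = tan²(45° − φ/2) = 0.2453.
P_a = ½ K_a γ H² = 0.5 × 0.2453 × 124.3 × 19.5² = 5798 lb/ft.

5800 lb/ft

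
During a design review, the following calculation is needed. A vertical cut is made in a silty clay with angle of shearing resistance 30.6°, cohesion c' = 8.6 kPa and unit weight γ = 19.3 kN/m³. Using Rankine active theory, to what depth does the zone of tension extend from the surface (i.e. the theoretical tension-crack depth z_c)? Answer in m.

1.56 m

K_a = tan²(45° − 30.6°/2) = 0.3253; √K_a = 0.5704.
The active pressure is zero where K_a γ z = 2c√K_a, so z_c = 2c/(γ√K_a) = 2×8.6/(19.3×0.5704) = 1.562 m.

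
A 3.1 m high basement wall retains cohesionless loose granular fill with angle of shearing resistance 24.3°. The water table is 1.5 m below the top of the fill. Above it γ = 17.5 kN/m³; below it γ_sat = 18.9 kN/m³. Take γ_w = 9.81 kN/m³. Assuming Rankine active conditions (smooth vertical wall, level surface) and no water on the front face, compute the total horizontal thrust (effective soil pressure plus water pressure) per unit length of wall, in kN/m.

K_a = tan²(45° − φ/2) = 0.4169.
γ' = 18.9 − 9.81 = 9.090 kN/m³. Depth below WT = 1.6 m.
σ'_h at WT = K_a γ d_w = 10.94 kPa; at base = 10.94 + K_a γ' × 1.6 = 17.01 kPa.
P₁ (0–1.5 m) = ½×10.94×1.5 = 8.208. P₂ (1.5–3.1 m) = ½(10.94+17.01)×1.6 = 22.36.
P_w = ½ γ_w h₂² = 0.5×9.81×1.6² = 12.56. Total = 8.208+22.36+12.56 = 43.13 kN/m.

43.1 kN/m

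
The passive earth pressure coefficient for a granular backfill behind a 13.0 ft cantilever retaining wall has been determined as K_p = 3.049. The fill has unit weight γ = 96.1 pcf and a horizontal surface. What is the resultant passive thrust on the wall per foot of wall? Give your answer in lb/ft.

24800 lb/ft

P = ½ K_p γ H² = 0.5 × 3.049 × 96.1 × 13.0² = 24760 lb/ft.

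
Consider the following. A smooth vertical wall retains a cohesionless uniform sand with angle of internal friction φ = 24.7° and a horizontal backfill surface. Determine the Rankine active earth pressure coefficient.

K_a = tan²(45° − φ/2) = tan²(32.65°) = 0.4106.

0.411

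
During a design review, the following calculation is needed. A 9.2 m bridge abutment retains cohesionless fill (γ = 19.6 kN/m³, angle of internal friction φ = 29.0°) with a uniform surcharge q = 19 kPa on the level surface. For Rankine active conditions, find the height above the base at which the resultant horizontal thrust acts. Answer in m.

3.33 m

K_a = 0.3470.
Triangular part P₁ = ½K_aγH² = 287.8 at H/3 = 3.067 m; rectangular part P₂ = K_a q H = 60.65 at H/2 = 4.600 m.
ȳ = (P₁·3.067 + P₂·4.600)/(P₁+P₂) = 3.334 m.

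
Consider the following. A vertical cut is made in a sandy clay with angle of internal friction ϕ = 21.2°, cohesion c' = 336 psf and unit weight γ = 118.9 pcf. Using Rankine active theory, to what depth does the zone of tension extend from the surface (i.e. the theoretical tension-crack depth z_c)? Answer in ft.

K_a = tan²(45° − 21.2°/2) = 0.4688; √K_a = 0.6847.
The active pressure is zero where K_a γ z = 2c√K_a, so z_c = 2c/(γ√K_a) = 2×336/(118.9×0.6847) = 8.254 ft.

8.25 ft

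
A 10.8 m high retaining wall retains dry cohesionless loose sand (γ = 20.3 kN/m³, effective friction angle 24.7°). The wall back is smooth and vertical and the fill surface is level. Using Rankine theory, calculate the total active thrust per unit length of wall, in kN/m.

K_a = tan²(45° − φ/2) = 0.4106.
P_a = ½ K_a γ H² = 0.5 × 0.4106 × 20.3 × 10.8² = 486.1 kN/m.

486 kN/m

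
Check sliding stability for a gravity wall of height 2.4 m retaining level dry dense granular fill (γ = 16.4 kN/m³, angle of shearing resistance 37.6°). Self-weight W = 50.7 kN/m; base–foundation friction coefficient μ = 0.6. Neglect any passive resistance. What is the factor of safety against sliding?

2.66

K_a = tan²(45° − 37.6°/2) = 0.2421.
P_a = ½K_aγH² = 0.5×0.2421×16.4×2.4² = 11.44 kN/m, acting at H/3 = 0.8000 m above the base.
FS_sliding = μW / P_a = 0.6×50.7 / 11.44 = 2.660.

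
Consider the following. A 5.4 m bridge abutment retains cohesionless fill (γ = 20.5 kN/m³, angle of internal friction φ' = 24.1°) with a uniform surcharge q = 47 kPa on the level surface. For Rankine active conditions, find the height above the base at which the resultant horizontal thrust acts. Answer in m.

K_a = 0.4201.
Triangular part P₁ = ½K_aγH² = 125.6 at H/3 = 1.800 m; rectangular part P₂ = K_a q H = 106.6 at H/2 = 2.700 m.
ȳ = (P₁·1.800 + P₂·2.700)/(P₁+P₂) = 2.213 m.

2.21 m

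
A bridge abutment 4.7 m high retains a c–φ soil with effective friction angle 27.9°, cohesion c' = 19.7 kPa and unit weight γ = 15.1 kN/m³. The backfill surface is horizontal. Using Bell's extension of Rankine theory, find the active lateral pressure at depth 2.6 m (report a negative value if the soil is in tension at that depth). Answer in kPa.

K_a = (1 − sin φ)/(1 + sin φ) = 0.3625.
σ_a = K_a γ z − 2c√K_a = 0.3625×15.1×2.6 − 2×19.7×0.6020 = -9.490 kPa.

-9.49 kPa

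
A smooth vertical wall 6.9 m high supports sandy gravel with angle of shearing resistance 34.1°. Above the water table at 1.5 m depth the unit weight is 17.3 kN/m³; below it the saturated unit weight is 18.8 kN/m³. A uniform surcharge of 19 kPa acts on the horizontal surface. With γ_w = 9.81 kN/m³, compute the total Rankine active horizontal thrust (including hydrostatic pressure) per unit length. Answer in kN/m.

K_a = tan²(45° − φ/2) = 0.2815.
γ' = 18.8 − 9.81 = 8.990 kN/m³. h₂ = H − d_w = 5.4 m.
σ'_h: at surface K_a·q = 5.349; at WT K_a(q+γd_w) = 12.65; at base K_a(q+γd_w+γ'h₂) = 26.32 kPa.
P₁ = ½(5.349+12.65)×1.5 = 13.50; P₂ = ½(12.65+26.32)×5.4 = 105.2; P_w = ½γ_w h₂² = 143.0.
Total = 13.50+105.2+143.0 = 261.8 kN/m.

262 kN/m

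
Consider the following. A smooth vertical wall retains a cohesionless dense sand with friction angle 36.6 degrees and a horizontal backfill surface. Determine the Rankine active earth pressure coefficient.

K_a = tan²(45° − φ/2) = tan²(26.70°) = 0.2530.

0.253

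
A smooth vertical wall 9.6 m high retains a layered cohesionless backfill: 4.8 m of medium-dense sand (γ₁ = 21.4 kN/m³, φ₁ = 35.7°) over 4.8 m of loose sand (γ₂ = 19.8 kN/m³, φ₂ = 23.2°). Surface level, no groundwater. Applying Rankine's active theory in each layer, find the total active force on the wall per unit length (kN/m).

378 kN/m

K_a1 = tan²(45°−35.7°/2) = 0.2630; K_a2 = tan²(45°−23.2°/2) = 0.4348.
Layer 1: σ at base = K_a1 γ₁ h₁ = 27.01 kPa; P₁ = ½×27.01×4.8 = 64.83.
Layer 2: σ_v at top = γ₁h₁ = 102.7; σ_h top = K_a2×102.7 = 44.66; σ_h base = K_a2×(102.7+19.8×4.8) = 85.98.
P₂ = ½(44.66+85.98)×4.8 = 313.5. Total P_a = 64.83+313.5 = 378.4 kN/m.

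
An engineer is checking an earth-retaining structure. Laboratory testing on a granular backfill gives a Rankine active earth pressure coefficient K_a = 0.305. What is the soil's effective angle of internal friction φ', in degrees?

32.2°

K_a = tan²(45° − φ/2) ⇒ 45° − φ/2 = arctan(√0.305) = 28.91°.
φ = 2(45° − 28.91°) = 32.18°.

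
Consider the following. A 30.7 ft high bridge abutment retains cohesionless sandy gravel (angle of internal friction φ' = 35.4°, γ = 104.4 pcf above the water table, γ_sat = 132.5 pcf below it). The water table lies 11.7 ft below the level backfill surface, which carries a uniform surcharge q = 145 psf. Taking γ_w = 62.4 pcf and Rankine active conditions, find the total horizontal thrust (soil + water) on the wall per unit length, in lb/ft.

23900 lb/ft

K_a = tan²(45° − φ/2) = 0.2664.
γ' = 132.5 − 62.4 = 70.10 pcf. h₂ = H − d_w = 19.0 ft.
σ'_h: at surface K_a·q = 38.63; at WT K_a(q+γd_w) = 364.0; at base K_a(q+γd_w+γ'h₂) = 718.8 psf.
P₁ = ½(38.63+364.0)×11.7 = 2356; P₂ = ½(364.0+718.8)×19.0 = 10290; P_w = ½γ_w h₂² = 11260.
Total = 2356+10290+11260 = 23910 lb/ft.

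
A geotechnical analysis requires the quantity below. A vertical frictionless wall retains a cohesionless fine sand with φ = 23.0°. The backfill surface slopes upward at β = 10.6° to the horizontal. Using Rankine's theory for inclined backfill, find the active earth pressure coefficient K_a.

0.473

K_a = cos β · (cos β − √(cos²β − cos²φ)) / (cos β + √(cos²β − cos²φ)).
cos β = 0.9829, cos φ = 0.9205, √(cos²β − cos²φ) = 0.3447.
K_a = 0.9829 × (0.9829 − 0.3447)/(0.9829 + 0.3447) = 0.4725.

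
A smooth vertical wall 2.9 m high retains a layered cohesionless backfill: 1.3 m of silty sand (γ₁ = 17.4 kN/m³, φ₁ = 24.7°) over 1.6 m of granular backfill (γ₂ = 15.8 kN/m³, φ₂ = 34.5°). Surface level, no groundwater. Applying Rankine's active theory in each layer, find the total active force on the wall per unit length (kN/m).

21.7 kN/m

K_a1 = tan²(45°−24.7°/2) = 0.4106; K_a2 = tan²(45°−34.5°/2) = 0.2768.
Layer 1: σ at base = K_a1 γ₁ h₁ = 9.287 kPa; P₁ = ½×9.287×1.3 = 6.037.
Layer 2: σ_v at top = γ₁h₁ = 22.62; σ_h top = K_a2×22.62 = 6.261; σ_h base = K_a2×(22.62+15.8×1.6) = 13.26.
P₂ = ½(6.261+13.26)×1.6 = 15.62. Total P_a = 6.037+15.62 = 21.65 kN/m.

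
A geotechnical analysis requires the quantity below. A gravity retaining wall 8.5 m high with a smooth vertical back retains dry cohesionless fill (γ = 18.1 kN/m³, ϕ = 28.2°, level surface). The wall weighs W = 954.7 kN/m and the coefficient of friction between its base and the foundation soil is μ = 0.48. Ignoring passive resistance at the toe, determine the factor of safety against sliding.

1.96

K_a = tan²(45° − 28.2°/2) = 0.3582.
P_a = ½K_aγH² = 0.5×0.3582×18.1×8.5² = 234.2 kN/m, acting at H/3 = 2.833 m above the base.
FS_sliding = μW / P_a = 0.48×954.7 / 234.2 = 1.957.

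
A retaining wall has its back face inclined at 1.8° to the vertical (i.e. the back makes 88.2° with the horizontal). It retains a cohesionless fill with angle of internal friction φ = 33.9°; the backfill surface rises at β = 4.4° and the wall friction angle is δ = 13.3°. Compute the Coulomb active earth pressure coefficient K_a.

0.286

K_a = sin²(α+φ) / [sin²α · sin(α−δ) · (1 + √{sin(φ+δ)sin(φ−β) / (sin(α−δ)sin(α+β))})²].
With α = 88.2°, φ = 33.9°, δ = 13.3°, β = 4.4°: K_a = 0.2863.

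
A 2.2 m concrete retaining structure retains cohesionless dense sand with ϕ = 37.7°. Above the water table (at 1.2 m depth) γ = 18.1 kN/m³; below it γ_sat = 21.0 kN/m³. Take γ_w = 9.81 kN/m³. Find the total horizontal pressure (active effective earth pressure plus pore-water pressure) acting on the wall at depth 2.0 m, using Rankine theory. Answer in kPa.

K_a = (1 − sin φ)/(1 + sin φ) = 0.2411.
γ' = 21.0 − 9.81 = 11.19 kN/m³.
Effective vertical stress at 2.0 m: σ'_v = 18.1×1.2 + 11.19×0.800 = 30.67 kPa.
σ'_h = K_a σ'_v = 0.2411 × 30.67 = 7.394 kPa; u = γ_w × 0.800 = 7.848 kPa.
Total σ_h = 7.394 + 7.848 = 15.24 kPa.

15.2 kPa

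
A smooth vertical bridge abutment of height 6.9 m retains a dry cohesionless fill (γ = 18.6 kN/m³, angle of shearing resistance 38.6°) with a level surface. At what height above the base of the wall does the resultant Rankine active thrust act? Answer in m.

K_a = 0.2316.
The pressure distribution is triangular, so the resultant acts at H/3 above the base = 6.9/3 = 2.300 m.

2.30 m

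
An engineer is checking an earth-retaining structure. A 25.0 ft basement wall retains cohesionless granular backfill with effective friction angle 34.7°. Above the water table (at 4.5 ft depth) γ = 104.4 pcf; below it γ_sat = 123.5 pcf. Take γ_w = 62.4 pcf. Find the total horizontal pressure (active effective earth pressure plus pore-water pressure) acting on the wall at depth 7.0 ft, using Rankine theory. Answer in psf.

K_a = (1 − sin φ)/(1 + sin φ) = 0.2745.
γ' = 123.5 − 62.4 = 61.10 pcf.
Effective vertical stress at 7.0 ft: σ'_v = 104.4×4.5 + 61.10×2.50 = 622.5 psf.
σ'_h = K_a σ'_v = 0.2745 × 622.5 = 170.9 psf; u = γ_w × 2.50 = 156.0 psf.
Total σ_h = 170.9 + 156.0 = 326.9 psf.

327 psf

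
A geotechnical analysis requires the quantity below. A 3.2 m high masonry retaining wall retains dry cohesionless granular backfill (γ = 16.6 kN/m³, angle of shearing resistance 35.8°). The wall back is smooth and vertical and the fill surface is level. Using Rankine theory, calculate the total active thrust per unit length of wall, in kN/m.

K_a = tan²(45° − φ/2) = 0.2619.
P_a = ½ K_a γ H² = 0.5 × 0.2619 × 16.6 × 3.2² = 22.26 kN/m.

22.3 kN/m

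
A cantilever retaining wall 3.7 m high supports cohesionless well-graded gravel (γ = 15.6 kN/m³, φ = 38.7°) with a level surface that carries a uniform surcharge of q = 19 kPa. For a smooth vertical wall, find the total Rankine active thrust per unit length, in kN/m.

40.8 kN/m

K_a = tan²(45° − φ/2) = 0.2306.
Soil triangle: ½ K_a γ H² = 0.5×0.2306×15.6×3.7² = 24.62 kN/m.
Surcharge rectangle: K_a q H = 0.2306×19×3.7 = 16.21 kN/m.
Total = 24.62 + 16.21 = 40.83 kN/m.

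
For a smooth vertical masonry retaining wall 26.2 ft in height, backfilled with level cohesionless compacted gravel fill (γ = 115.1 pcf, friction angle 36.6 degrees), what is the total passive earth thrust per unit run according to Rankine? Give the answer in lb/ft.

156000 lb/ft

K_p = tan²(45° + φ/2) = 3.953.
P_p = ½ K_p γ H² = 0.5 × 3.953 × 115.1 × 26.2² = 156200 lb/ft.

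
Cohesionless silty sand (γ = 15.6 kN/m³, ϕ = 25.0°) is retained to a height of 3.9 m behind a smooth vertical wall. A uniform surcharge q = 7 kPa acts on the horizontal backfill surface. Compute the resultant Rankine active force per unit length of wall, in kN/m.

K_a = tan²(45° − φ/2) = 0.4059.
Soil triangle: ½ K_a γ H² = 0.5×0.4059×15.6×3.9² = 48.15 kN/m.
Surcharge rectangle: K_a q H = 0.4059×7×3.9 = 11.08 kN/m.
Total = 48.15 + 11.08 = 59.23 kN/m.

59.2 kN/m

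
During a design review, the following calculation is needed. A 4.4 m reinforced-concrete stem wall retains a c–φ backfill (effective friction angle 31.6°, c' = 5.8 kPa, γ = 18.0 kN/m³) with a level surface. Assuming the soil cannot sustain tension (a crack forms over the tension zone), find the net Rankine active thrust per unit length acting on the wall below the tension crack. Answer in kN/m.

K_a = 0.3123; √K_a = 0.5589.
Tension-crack depth z_c = 2c/(γ√K_a) = 2×5.8/(18.0×0.5589) = 1.153 m.
σ_a at base = K_a γ H − 2c√K_a = 0.3123×18.0×4.4 − 2×5.8×0.5589 = 18.25 kPa.
P_a = ½ × 18.25 × (H − z_c) = 0.5×18.25×3.247 = 29.64 kN/m.

29.6 kN/m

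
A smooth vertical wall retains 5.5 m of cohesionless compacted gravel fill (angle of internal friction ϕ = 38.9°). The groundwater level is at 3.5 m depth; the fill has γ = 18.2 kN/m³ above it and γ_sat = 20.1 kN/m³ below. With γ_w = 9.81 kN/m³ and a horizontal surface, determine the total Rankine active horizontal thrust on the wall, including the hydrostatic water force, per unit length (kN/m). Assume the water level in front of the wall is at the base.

K_a = tan²(45° − φ/2) = 0.2285.
γ' = 20.1 − 9.81 = 10.29 kN/m³. Depth below WT = 2.0 m.
σ'_h at WT = K_a γ d_w = 14.56 kPa; at base = 14.56 + K_a γ' × 2.0 = 19.26 kPa.
P₁ (0–3.5 m) = ½×14.56×3.5 = 25.48. P₂ (3.5–5.5 m) = ½(14.56+19.26)×2.0 = 33.82.
P_w = ½ γ_w h₂² = 0.5×9.81×2.0² = 19.62. Total = 25.48+33.82+19.62 = 78.91 kN/m.

78.9 kN/m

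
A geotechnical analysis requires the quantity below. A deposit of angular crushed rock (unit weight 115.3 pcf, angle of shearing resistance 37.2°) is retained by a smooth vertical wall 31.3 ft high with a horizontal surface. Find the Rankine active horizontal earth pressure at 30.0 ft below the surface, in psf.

K_a = (1 − sin φ)/(1 + sin φ) = 0.2464.
σ_h = K_a γ z = 0.2464 × 115.3 × 30.0 = 852.4 psf.

852 psf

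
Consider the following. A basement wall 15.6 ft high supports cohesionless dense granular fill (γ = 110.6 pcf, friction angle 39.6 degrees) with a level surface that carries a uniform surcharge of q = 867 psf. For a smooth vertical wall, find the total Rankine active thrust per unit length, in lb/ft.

K_a = tan²(45° − φ/2) = 0.2214.
Soil triangle: ½ K_a γ H² = 0.5×0.2214×110.6×15.6² = 2980 lb/ft.
Surcharge rectangle: K_a q H = 0.2214×867×15.6 = 2995 lb/ft.
Total = 2980 + 2995 = 5975 lb/ft.

5970 lb/ft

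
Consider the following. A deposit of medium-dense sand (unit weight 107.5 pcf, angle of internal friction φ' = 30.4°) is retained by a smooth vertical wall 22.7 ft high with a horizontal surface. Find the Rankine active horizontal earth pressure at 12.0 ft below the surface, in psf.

K_a = (1 − sin φ)/(1 + sin φ) = 0.3280.
σ_h = K_a γ z = 0.3280 × 107.5 × 12.0 = 423.1 psf.

423 psf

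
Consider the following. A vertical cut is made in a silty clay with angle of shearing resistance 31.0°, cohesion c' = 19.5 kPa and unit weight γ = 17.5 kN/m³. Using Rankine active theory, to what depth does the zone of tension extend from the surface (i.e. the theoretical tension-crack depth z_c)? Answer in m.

K_a = tan²(45° − 31.0°/2) = 0.3201; √K_a = 0.5658.
The active pressure is zero where K_a γ z = 2c√K_a, so z_c = 2c/(γ√K_a) = 2×19.5/(17.5×0.5658) = 3.939 m.

3.94 m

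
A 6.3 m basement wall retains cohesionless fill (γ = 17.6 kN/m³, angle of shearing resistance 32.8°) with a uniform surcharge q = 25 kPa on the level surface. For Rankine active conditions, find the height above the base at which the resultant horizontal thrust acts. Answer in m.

K_a = 0.2973.
Triangular part P₁ = ½K_aγH² = 103.8 at H/3 = 2.100 m; rectangular part P₂ = K_a q H = 46.82 at H/2 = 3.150 m.
ȳ = (P₁·2.100 + P₂·3.150)/(P₁+P₂) = 2.426 m.

2.43 m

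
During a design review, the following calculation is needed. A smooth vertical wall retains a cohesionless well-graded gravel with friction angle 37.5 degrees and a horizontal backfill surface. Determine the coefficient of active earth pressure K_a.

0.243

K_a = (1 − sin φ)/(1 + sin φ) = (1 − sin 37.5°)/(1 + sin 37.5°) = 0.2432.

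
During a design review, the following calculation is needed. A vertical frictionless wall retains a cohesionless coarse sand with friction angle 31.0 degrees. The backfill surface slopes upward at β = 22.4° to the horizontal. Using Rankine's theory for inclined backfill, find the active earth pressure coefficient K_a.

0.420

K_a = cos β · (cos β − √(cos²β − cos²φ)) / (cos β + √(cos²β − cos²φ)).
cos β = 0.9245, cos φ = 0.8572, √(cos²β − cos²φ) = 0.3465.
K_a = 0.9245 × (0.9245 − 0.3465)/(0.9245 + 0.3465) = 0.4205.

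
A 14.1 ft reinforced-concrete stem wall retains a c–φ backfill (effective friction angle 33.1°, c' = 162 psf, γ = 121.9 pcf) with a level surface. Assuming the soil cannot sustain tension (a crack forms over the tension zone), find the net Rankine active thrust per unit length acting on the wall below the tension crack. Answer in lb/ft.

1510 lb/ft

K_a = 0.2936; √K_a = 0.5418.
Tension-crack depth z_c = 2c/(γ√K_a) = 2×162/(121.9×0.5418) = 4.905 ft.
σ_a at base = K_a γ H − 2c√K_a = 0.2936×121.9×14.1 − 2×162×0.5418 = 329.0 psf.
P_a = ½ × 329.0 × (H − z_c) = 0.5×329.0×9.195 = 1513 lb/ft.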